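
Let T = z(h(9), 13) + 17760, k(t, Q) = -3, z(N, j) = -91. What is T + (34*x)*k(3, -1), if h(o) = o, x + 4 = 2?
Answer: 17873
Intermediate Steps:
x = -2 (x = -4 + 2 = -2)
T = 17669 (T = -91 + 17760 = 17669)
T + (34*x)*k(3, -1) = 17669 + (34*(-2))*(-3) = 17669 - 68*(-3) = 17669 + 204 = 17873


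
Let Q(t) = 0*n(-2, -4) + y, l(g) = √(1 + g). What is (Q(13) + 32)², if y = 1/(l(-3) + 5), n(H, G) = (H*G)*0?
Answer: (-23873*I + 10304*√2)/(-23*I + 10*√2) ≈ 1035.9 - 3.3716*I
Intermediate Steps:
n(H, G) = 0 (n(H, G) = (G*H)*0 = 0)
y = 1/(5 + I*√2) (y = 1/(√(1 - 3) + 5) = 1/(√(-2) + 5) = 1/(I*√2 + 5) = 1/(5 + I*√2) ≈ 0.18519 - 0.052378*I)
Q(t) = 5/27 - I*√2/27 (Q(t) = 0*0 + (5/27 - I*√2/27) = 0 + (5/27 - I*√2/27) = 5/27 - I*√2/27)
(Q(13) + 32)² = ((5/27 - I*√2/27) + 32)² = (869/27 - I*√2/27)²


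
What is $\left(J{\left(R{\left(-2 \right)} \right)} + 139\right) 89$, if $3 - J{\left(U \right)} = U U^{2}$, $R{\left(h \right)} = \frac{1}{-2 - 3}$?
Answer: $\frac{1579839}{125} \approx 12639.0$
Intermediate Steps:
$R{\left(h \right)} = - \frac{1}{5}$ ($R{\left(h \right)} = \frac{1}{-5} = - \frac{1}{5}$)
$J{\left(U \right)} = 3 - U^{3}$ ($J{\left(U \right)} = 3 - U U^{2} = 3 - U^{3}$)
$\left(J{\left(R{\left(-2 \right)} \right)} + 139\right) 89 = \left(\left(3 - \left(- \frac{1}{5}\right)^{3}\right) + 139\right) 89 = \left(\left(3 - - \frac{1}{125}\right) + 139\right) 89 = \left(\left(3 + \frac{1}{125}\right) + 139\right) 89 = \left(\frac{376}{125} + 139\right) 89 = \frac{17751}{125} \cdot 89 = \frac{1579839}{125}$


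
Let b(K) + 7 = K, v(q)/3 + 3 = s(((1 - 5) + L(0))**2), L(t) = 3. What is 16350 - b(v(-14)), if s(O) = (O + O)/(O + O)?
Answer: 16363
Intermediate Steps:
s(O) = 1 (s(O) = (2*O)/((2*O)) = (2*O)*(1/(2*O)) = 1)
v(q) = -6 (v(q) = -9 + 3*1 = -9 + 3 = -6)
b(K) = -7 + K
16350 - b(v(-14)) = 16350 - (-7 - 6) = 16350 - 1*(-13) = 16350 + 13 = 16363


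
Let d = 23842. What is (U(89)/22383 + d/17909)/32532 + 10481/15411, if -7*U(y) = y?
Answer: 318937819809774593/468929981350389636 ≈ 0.68014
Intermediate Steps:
U(y) = -y/7
(U(89)/22383 + d/17909)/32532 + 10481/15411 = (-1/7*89/22383 + 23842/17909)/32532 + 10481/15411 = (-89/7*1/22383 + 23842*(1/17909))*(1/32532) + 10481*(1/15411) = (-89/156681 + 23842/17909)*(1/32532) + 10481/15411 = (3733994501/2806000029)*(1/32532) + 10481/15411 = 3733994501/91284792943428 + 10481/15411 = 318937819809774593/468929981350389636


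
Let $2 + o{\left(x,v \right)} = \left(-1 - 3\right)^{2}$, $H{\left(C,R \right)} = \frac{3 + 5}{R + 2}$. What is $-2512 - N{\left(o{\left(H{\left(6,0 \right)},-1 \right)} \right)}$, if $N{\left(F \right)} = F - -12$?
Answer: $-2538$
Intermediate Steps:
$H{\left(C,R \right)} = \frac{8}{2 + R}$
$o{\left(x,v \right)} = 14$ ($o{\left(x,v \right)} = -2 + \left(-1 - 3\right)^{2} = -2 + \left(-4\right)^{2} = -2 + 16 = 14$)
$N{\left(F \right)} = 12 + F$ ($N{\left(F \right)} = F + 12 = 12 + F$)
$-2512 - N{\left(o{\left(H{\left(6,0 \right)},-1 \right)} \right)} = -2512 - \left(12 + 14\right) = -2512 - 26 = -2538$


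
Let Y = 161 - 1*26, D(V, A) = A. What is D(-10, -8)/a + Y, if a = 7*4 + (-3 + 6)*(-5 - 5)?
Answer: 139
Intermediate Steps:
a = -2 (a = 28 + 3*(-10) = 28 - 30 = -2)
Y = 135 (Y = 161 - 26 = 135)
D(-10, -8)/a + Y = -8/(-2) + 135 = -8*(-½) + 135 = 4 + 135 = 139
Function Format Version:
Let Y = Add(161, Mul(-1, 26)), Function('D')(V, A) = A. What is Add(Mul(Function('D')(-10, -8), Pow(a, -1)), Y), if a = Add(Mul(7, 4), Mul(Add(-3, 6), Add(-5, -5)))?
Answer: 139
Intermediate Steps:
a = -2 (a = Add(28, Mul(3, -10)) = Add(28, -30) = -2)
Y = 135 (Y = Add(161, -26) = 135)
Add(Mul(Function('D')(-10, -8), Pow(a, -1)), Y) = Add(Mul(-8, Pow(-2, -1)), 135) = Add(Mul(-8, Rational(-1, 2)), 135) = Add(4, 135) = 139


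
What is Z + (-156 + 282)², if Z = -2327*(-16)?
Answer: 53108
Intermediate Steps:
Z = 37232
Z + (-156 + 282)² = 37232 + (-156 + 282)² = 37232 + 126² = 37232 + 15876 = 53108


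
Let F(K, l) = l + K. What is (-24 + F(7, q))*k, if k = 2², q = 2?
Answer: -60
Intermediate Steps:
F(K, l) = K + l
k = 4
(-24 + F(7, q))*k = (-24 + (7 + 2))*4 = (-24 + 9)*4 = -15*4 = -60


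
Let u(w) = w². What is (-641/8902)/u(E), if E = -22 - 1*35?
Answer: -641/28922598 ≈ -2.2163e-5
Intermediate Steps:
E = -57 (E = -22 - 35 = -57)
(-641/8902)/u(E) = (-641/8902)/((-57)²) = -641*1/8902/3249 = -641/8902*1/3249 = -641/28922598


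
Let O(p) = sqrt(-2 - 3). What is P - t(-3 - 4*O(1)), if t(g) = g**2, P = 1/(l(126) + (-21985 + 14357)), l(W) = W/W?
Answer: 541516/7627 - 24*I*sqrt(5) ≈ 71.0 - 53.666*I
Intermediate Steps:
O(p) = I*sqrt(5) (O(p) = sqrt(-5) = I*sqrt(5))
l(W) = 1
P = -1/7627 (P = 1/(1 + (-21985 + 14357)) = 1/(1 - 7628) = 1/(-7627) = -1/7627 ≈ -0.00013111)
P - t(-3 - 4*O(1)) = -1/7627 - (-3 - 4*I*sqrt(5))**2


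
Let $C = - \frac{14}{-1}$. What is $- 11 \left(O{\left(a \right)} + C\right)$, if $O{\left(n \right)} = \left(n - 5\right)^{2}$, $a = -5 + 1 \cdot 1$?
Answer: $-1045$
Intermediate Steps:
$C = 14$ ($C = \left(-14\right) \left(-1\right) = 14$)
$a = -4$ ($a = -5 + 1 = -4$)
$O{\left(n \right)} = \left(-5 + n\right)^{2}$
$- 11 \left(O{\left(a \right)} + C\right) = - 11 \left(\left(-5 - 4\right)^{2} + 14\right) = - 11 \left(\left(-9\right)^{2} + 14\right) = - 11 \left(81 + 14\right) = \left(-11\right) 95 = -1045$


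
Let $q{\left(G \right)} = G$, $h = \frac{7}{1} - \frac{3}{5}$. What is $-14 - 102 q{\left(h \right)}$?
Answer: $- \frac{3334}{5} \approx -666.8$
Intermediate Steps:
$h = \frac{32}{5}$ ($h = 7 \cdot 1 - \frac{3}{5} = 7 - \frac{3}{5} = \frac{32}{5} \approx 6.4$)
$-14 - 102 q{\left(h \right)} = -14 - \frac{3264}{5} = - \frac{3334}{5}$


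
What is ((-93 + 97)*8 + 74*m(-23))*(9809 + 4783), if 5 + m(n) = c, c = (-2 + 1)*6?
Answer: -11410944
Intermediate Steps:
c = -6 (c = -1*6 = -6)
m(n) = -11 (m(n) = -5 - 6 = -11)
((-93 + 97)*8 + 74*m(-23))*(9809 + 4783) = ((-93 + 97)*8 + 74*(-11))*(9809 + 4783) = (4*8 - 814)*14592 = (32 - 814)*14592 = -782*14592 = -11410944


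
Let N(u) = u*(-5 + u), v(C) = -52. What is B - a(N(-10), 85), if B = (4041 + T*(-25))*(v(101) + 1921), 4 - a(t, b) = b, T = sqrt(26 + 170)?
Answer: 6898560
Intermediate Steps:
T = 14 (T = sqrt(196) = 14)
a(t, b) = 4 - b
B = 6898479 (B = (4041 + 14*(-25))*(-52 + 1921) = (4041 - 350)*1869 = 3691*1869 = 6898479)
B - a(N(-10), 85) = 6898479 - (4 - 1*85) = 6898479 - (4 - 85) = 6898479 - 1*(-81) = 6898479 + 81 = 6898560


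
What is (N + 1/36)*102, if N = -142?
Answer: -86887/6 ≈ -14481.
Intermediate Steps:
(N + 1/36)*102 = (-142 + 1/36)*102 = -5111/36*102 = -86887/6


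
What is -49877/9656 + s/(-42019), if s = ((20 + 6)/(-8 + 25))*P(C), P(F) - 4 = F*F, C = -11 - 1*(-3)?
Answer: -2096785887/405735464 ≈ -5.1679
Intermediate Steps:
C = -8 (C = -11 + 3 = -8)
P(F) = 4 + F² (P(F) = 4 + F*F = 4 + F²)
s = 104 (s = ((20 + 6)/(-8 + 25))*(4 + (-8)²) = (26/17)*(4 + 64) = (26*(1/17))*68 = (26/17)*68 = 104)
-49877/9656 + s/(-42019) = -49877/9656 + 104/(-42019) = -49877*1/9656 + 104*(-1/42019) = -49877/9656 - 104/42019 = -2096785887/405735464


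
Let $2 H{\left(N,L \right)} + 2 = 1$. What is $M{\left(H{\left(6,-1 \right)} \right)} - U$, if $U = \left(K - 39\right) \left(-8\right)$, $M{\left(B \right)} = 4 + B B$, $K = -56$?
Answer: $- \frac{3023}{4} \approx -755.75$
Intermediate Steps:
$H{\left(N,L \right)} = - \frac{1}{2}$ ($H{\left(N,L \right)} = -1 + \frac{1}{2} \cdot 1 = -1 + \frac{1}{2} = - \frac{1}{2}$)
$M{\left(B \right)} = 4 + B^{2}$
$U = 760$ ($U = \left(-56 - 39\right) \left(-8\right) = \left(-95\right) \left(-8\right) = 760$)
$M{\left(H{\left(6,-1 \right)} \right)} - U = \left(4 + \left(- \frac{1}{2}\right)^{2}\right) - 760 = \left(4 + \frac{1}{4}\right) - 760 = \frac{17}{4} - 760 = - \frac{3023}{4}$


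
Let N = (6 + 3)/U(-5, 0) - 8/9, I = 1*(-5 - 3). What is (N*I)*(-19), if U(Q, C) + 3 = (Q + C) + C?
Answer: -2755/9 ≈ -306.11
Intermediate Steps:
U(Q, C) = -3 + Q + 2*C (U(Q, C) = -3 + ((Q + C) + C) = -3 + ((C + Q) + C) = -3 + (Q + 2*C) = -3 + Q + 2*C)
I = -8 (I = 1*(-8) = -8)
N = -145/72 (N = (6 + 3)/(-3 - 5 + 2*0) - 8/9 = 9/(-3 - 5 + 0) - 8*1/9 = 9/(-8) - 8/9 = 9*(-1/8) - 8/9 = -9/8 - 8/9 = -145/72 ≈ -2.0139)
(N*I)*(-19) = -145/72*(-8)*(-19) = (145/9)*(-19) = -2755/9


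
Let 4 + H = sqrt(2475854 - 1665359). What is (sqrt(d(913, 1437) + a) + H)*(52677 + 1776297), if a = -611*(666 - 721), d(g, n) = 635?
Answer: -7315896 + 5486922*sqrt(90055) + 14631792*sqrt(535) ≈ 1.9777e+9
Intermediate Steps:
a = 33605 (a = -611*(-55) = 33605)
H = -4 + 3*sqrt(90055) (H = -4 + sqrt(2475854 - 1665359) = -4 + sqrt(810495) = -4 + 3*sqrt(90055) ≈ 896.28)
(sqrt(d(913, 1437) + a) + H)*(52677 + 1776297) = (sqrt(635 + 33605) + (-4 + 3*sqrt(90055)))*(52677 + 1776297) = (sqrt(34240) + (-4 + 3*sqrt(90055)))*1828974 = (8*sqrt(535) + (-4 + 3*sqrt(90055)))*1828974 = (-4 + 3*sqrt(90055) + 8*sqrt(535))*1828974 = -7315896 + 5486922*sqrt(90055) + 14631792*sqrt(535)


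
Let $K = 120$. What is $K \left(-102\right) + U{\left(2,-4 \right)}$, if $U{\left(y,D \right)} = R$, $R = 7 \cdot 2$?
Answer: $-12226$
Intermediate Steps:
$R = 14$
$U{\left(y,D \right)} = 14$
$K \left(-102\right) + U{\left(2,-4 \right)} = 120 \left(-102\right) + 14 = -12240 + 14 = -12226$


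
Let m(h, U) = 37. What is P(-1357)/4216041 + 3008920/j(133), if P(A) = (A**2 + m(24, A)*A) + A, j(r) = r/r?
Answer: 12685731875603/4216041 ≈ 3.0089e+6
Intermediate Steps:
j(r) = 1
P(A) = A**2 + 38*A (P(A) = (A**2 + 37*A) + A = A**2 + 38*A)
P(-1357)/4216041 + 3008920/j(133) = -1357*(38 - 1357)/4216041 + 3008920/1 = -1357*(-1319)*(1/4216041) + 3008920*1 = 1789883*(1/4216041) + 3008920 = 1789883/4216041 + 3008920 = 12685731875603/4216041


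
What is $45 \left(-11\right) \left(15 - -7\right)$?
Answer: $-10890$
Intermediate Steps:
$45 \left(-11\right) \left(15 - -7\right) = - 495 \left(15 + 7\right) = \left(-495\right) 22 = -10890$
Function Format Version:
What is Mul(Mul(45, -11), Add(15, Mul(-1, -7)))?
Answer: -10890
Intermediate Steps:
Mul(Mul(45, -11), Add(15, Mul(-1, -7))) = Mul(-495, Add(15, 7)) = Mul(-495, 22) = -10890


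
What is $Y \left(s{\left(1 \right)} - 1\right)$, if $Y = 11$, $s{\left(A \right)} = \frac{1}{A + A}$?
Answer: $- \frac{11}{2} \approx -5.5$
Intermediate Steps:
$s{\left(A \right)} = \frac{1}{2 A}$
$Y \left(s{\left(1 \right)} - 1\right) = 11 \left(\frac{1}{2 \cdot 1} - 1\right) = 11 \left(\frac{1}{2} \cdot 1 - 1\right) = 11 \left(\frac{1}{2} - 1\right) = 11 \left(- \frac{1}{2}\right) = - \frac{11}{2}$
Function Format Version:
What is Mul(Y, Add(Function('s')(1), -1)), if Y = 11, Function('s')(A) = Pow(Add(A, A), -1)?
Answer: Rational(-11, 2) ≈ -5.5000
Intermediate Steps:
Function('s')(A) = Mul(Rational(1, 2), Pow(A, -1)) (Function('s')(A) = Pow(Mul(2, A), -1) = Mul(Rational(1, 2), Pow(A, -1)))
Mul(Y, Add(Function('s')(1), -1)) = Mul(11, Add(Mul(Rational(1, 2), Pow(1, -1)), -1)) = Mul(11, Add(Mul(Rational(1, 2), 1), -1)) = Mul(11, Add(Rational(1, 2), -1)) = Mul(11, Rational(-1, 2)) = Rational(-11, 2)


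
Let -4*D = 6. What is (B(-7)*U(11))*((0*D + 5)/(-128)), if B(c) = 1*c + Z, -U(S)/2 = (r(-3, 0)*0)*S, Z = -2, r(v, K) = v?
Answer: 0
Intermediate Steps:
D = -3/2 (D = -¼*6 = -3/2 ≈ -1.5000)
U(S) = 0 (U(S) = -2*(-3*0)*S = -0*S = -2*0 = 0)
B(c) = -2 + c (B(c) = 1*c - 2 = c - 2 = -2 + c)
(B(-7)*U(11))*((0*D + 5)/(-128)) = ((-2 - 7)*0)*((0*(-3/2) + 5)/(-128)) = (-9*0)*((0 + 5)*(-1/128)) = 0*(5*(-1/128)) = 0*(-5/128) = 0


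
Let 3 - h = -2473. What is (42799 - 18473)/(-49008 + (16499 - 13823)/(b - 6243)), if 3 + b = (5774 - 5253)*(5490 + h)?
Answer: -25201979260/50772777411 ≈ -0.49637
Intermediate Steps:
h = 2476 (h = 3 - 1*(-2473) = 3 + 2473 = 2476)
b = 4150283 (b = -3 + (5774 - 5253)*(5490 + 2476) = -3 + 521*7966 = -3 + 4150286 = 4150283)
(42799 - 18473)/(-49008 + (16499 - 13823)/(b - 6243)) = (42799 - 18473)/(-49008 + (16499 - 13823)/(4150283 - 6243)) = 24326/(-49008 + 2676/4144040) = 24326/(-49008 + 2676*(1/4144040)) = 24326/(-49008 + 669/1036010) = 24326/(-50772777411/1036010) = 24326*(-1036010/50772777411) = -25201979260/50772777411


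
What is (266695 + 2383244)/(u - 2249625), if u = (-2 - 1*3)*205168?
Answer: -2649939/3275465 ≈ -0.80903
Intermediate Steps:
u = -1025840 (u = (-2 - 3)*205168 = -5*205168 = -1025840)
(266695 + 2383244)/(u - 2249625) = (266695 + 2383244)/(-1025840 - 2249625) = 2649939/(-3275465) = 2649939*(-1/3275465) = -2649939/3275465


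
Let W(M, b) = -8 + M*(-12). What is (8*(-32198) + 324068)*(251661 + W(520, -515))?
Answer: 16316037892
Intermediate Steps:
W(M, b) = -8 - 12*M
(8*(-32198) + 324068)*(251661 + W(520, -515)) = (8*(-32198) + 324068)*(251661 + (-8 - 12*520)) = (-257584 + 324068)*(251661 + (-8 - 6240)) = 66484*(251661 - 6248) = 66484*245413 = 16316037892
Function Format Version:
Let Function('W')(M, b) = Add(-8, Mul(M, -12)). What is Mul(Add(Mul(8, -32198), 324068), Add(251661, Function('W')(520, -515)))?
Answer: 16316037892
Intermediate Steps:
Function('W')(M, b) = Add(-8, Mul(-12, M))
Mul(Add(Mul(8, -32198), 324068), Add(251661, Function('W')(520, -515))) = Mul(Add(Mul(8, -32198), 324068), Add(251661, Add(-8, Mul(-12, 520)))) = Mul(Add(-257584, 324068), Add(251661, Add(-8, -6240))) = Mul(66484, Add(251661, -6248)) = Mul(66484, 245413) = 16316037892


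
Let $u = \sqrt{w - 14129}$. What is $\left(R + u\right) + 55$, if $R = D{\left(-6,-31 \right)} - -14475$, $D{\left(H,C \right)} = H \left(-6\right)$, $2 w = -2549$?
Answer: $14566 + \frac{3 i \sqrt{6846}}{2} \approx 14566.0 + 124.11 i$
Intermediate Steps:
$w = - \frac{2549}{2}$ ($w = \frac{1}{2} \left(-2549\right) = - \frac{2549}{2} \approx -1274.5$)
$u = \frac{3 i \sqrt{6846}}{2}$ ($u = \sqrt{- \frac{2549}{2} - 14129} = \sqrt{- \frac{30807}{2}} = \frac{3 i \sqrt{6846}}{2} \approx 124.11 i$)
$D{\left(H,C \right)} = - 6 H$
$R = 14511$ ($R = \left(-6\right) \left(-6\right) - -14475 = 36 + 14475 = 14511$)
$\left(R + u\right) + 55 = \left(14511 + \frac{3 i \sqrt{6846}}{2}\right) + 55 = 14566 + \frac{3 i \sqrt{6846}}{2}$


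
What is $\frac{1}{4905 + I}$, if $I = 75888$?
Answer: $\frac{1}{80793} \approx 1.2377 \cdot 10^{-5}$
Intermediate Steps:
$\frac{1}{4905 + I} = \frac{1}{4905 + 75888} = \frac{1}{80793}$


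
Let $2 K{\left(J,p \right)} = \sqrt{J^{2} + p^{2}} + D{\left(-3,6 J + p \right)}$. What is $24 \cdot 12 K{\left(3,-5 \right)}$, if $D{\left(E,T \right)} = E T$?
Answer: $-5616 + 144 \sqrt{34} \approx -4776.3$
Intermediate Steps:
$K{\left(J,p \right)} = \frac{\sqrt{J^{2} + p^{2}}}{2} - 9 J - \frac{3 p}{2}$ ($K{\left(J,p \right)} = \frac{\sqrt{J^{2} + p^{2}} - 3 \left(6 J + p\right)}{2} = \frac{\sqrt{J^{2} + p^{2}} - 3 \left(p + 6 J\right)}{2} = \frac{\sqrt{J^{2} + p^{2}} - \left(3 p + 18 J\right)}{2} = \frac{\sqrt{J^{2} + p^{2}} - 18 J - 3 p}{2} = \frac{\sqrt{J^{2} + p^{2}}}{2} - 9 J - \frac{3 p}{2}$)
$24 \cdot 12 K{\left(3,-5 \right)} = 24 \cdot 12 \left(\frac{\sqrt{3^{2} + \left(-5\right)^{2}}}{2} - 27 - - \frac{15}{2}\right) = 288 \left(\frac{\sqrt{9 + 25}}{2} - 27 + \frac{15}{2}\right) = 288 \left(\frac{\sqrt{34}}{2} - 27 + \frac{15}{2}\right) = 288 \left(- \frac{39}{2} + \frac{\sqrt{34}}{2}\right) = -5616 + 144 \sqrt{34}$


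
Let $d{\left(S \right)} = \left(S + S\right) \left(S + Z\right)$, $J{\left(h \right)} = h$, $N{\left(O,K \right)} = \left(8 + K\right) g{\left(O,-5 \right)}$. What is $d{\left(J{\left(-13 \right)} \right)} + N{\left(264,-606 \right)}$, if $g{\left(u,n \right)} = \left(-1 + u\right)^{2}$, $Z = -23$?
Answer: $-41362126$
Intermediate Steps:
$N{\left(O,K \right)} = \left(-1 + O\right)^{2} \left(8 + K\right)$ ($N{\left(O,K \right)} = \left(8 + K\right) \left(-1 + O\right)^{2} = \left(-1 + O\right)^{2} \left(8 + K\right)$)
$d{\left(S \right)} = 2 S \left(-23 + S\right)$ ($d{\left(S \right)} = \left(S + S\right) \left(S - 23\right) = 2 S \left(-23 + S\right)$)
$d{\left(J{\left(-13 \right)} \right)} + N{\left(264,-606 \right)} = 2 \left(-13\right) \left(-23 - 13\right) + \left(-1 + 264\right)^{2} \left(8 - 606\right) = 2 \left(-13\right) \left(-36\right) + 263^{2} \left(-598\right) = 936 + 69169 \left(-598\right) = 936 - 41363062 = -41362126$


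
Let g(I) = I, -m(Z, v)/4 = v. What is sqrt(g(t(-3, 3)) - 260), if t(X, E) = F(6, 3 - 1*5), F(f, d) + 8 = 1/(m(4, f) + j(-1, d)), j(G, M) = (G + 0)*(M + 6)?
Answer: I*sqrt(52535)/14 ≈ 16.372*I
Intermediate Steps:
m(Z, v) = -4*v
j(G, M) = G*(6 + M)
F(f, d) = -8 + 1/(-6 - d - 4*f) (F(f, d) = -8 + 1/(-4*f - (6 + d)) = -8 + 1/(-4*f + (-6 - d)) = -8 + 1/(-6 - d - 4*f))
t(X, E) = -225/28 (t(X, E) = (-49 - 32*6 - 8*(3 - 1*5))/(6 + (3 - 1*5) + 4*6) = (-49 - 192 - 8*(3 - 5))/(6 + (3 - 5) + 24) = (-49 - 192 - 8*(-2))/(6 - 2 + 24) = (-49 - 192 + 16)/28 = (1/28)*(-225) = -225/28)
sqrt(g(t(-3, 3)) - 260) = sqrt(-225/28 - 260) = sqrt(-7505/28) = I*sqrt(52535)/14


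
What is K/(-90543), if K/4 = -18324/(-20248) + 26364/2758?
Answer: -48696322/105339205069 ≈ -0.00046228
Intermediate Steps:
K = 146088966/3490249 (K = 4*(-18324/(-20248) + 26364/2758) = 4*(-18324*(-1/20248) + 26364*(1/2758)) = 4*(4581/5062 + 13182/1379) = 4*(73044483/6980498) = 146088966/3490249 ≈ 41.856)
K/(-90543) = (146088966/3490249)/(-90543) = (146088966/3490249)*(-1/90543) = -48696322/105339205069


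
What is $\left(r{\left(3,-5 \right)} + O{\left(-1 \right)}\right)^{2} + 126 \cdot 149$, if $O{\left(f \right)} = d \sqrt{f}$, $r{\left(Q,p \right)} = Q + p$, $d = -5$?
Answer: $18753 + 20 i \approx 18753.0 + 20.0 i$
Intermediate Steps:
$O{\left(f \right)} = - 5 \sqrt{f}$
$\left(r{\left(3,-5 \right)} + O{\left(-1 \right)}\right)^{2} + 126 \cdot 149 = \left(\left(3 - 5\right) - 5 \sqrt{-1}\right)^{2} + 126 \cdot 149 = \left(-2 - 5 i\right)^{2} + 18774 = 18774 + \left(-2 - 5 i\right)^{2}$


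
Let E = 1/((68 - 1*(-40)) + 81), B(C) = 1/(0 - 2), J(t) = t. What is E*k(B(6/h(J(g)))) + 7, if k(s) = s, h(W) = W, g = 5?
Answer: 2645/378 ≈ 6.9974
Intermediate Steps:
B(C) = -½ (B(C) = 1/(-2) = -½)
E = 1/189 (E = 1/((68 + 40) + 81) = 1/(108 + 81) = 1/189 ≈ 0.0052910)
E*k(B(6/h(J(g)))) + 7 = (1/189)*(-½) + 7 = -1/378 + 7 = 2645/378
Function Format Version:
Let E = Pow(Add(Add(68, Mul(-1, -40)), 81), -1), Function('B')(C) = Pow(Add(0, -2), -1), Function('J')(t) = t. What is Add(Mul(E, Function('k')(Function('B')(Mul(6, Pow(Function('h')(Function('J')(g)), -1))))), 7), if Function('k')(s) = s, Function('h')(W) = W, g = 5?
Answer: Rational(2645, 378) ≈ 6.9974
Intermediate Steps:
Function('B')(C) = Rational(-1, 2) (Function('B')(C) = Pow(-2, -1) = Rational(-1, 2))
E = Rational(1, 189) (E = Pow(Add(Add(68, 40), 81), -1) = Pow(Add(108, 81), -1) = Pow(189, -1) = Rational(1, 189) ≈ 0.0052910)
Add(Mul(E, Function('k')(Function('B')(Mul(6, Pow(Function('h')(Function('J')(g)), -1))))), 7) = Add(Mul(Rational(1, 189), Rational(-1, 2)), 7) = Add(Rational(-1, 378), 7) = Rational(2645, 378)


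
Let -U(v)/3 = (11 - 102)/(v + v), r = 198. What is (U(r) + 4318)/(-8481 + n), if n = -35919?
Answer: -570067/5860800 ≈ -0.097268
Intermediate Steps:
U(v) = 273/(2*v) (U(v) = -3*(11 - 102)/(v + v) = -(-273)/(2*v) = 273/(2*v))
(U(r) + 4318)/(-8481 + n) = ((273/2)/198 + 4318)/(-8481 - 35919) = ((273/2)*(1/198) + 4318)/(-44400) = (91/132 + 4318)*(-1/44400) = (570067/132)*(-1/44400) = -570067/5860800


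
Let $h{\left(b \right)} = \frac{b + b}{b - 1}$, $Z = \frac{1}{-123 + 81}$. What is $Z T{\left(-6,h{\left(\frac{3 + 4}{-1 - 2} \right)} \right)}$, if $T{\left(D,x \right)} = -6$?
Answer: $\frac{1}{7} \approx 0.14286$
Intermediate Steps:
$Z = - \frac{1}{42}$ ($Z = \frac{1}{-42} = - \frac{1}{42} \approx -0.02381$)
$h{\left(b \right)} = \frac{2 b}{-1 + b}$
$Z T{\left(-6,h{\left(\frac{3 + 4}{-1 - 2} \right)} \right)} = \left(- \frac{1}{42}\right) \left(-6\right) = \frac{1}{7}$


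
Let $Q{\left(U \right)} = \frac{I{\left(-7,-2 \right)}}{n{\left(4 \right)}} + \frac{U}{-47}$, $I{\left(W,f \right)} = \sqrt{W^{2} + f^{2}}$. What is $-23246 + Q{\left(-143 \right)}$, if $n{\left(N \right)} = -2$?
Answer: $- \frac{1092419}{47} - \frac{\sqrt{53}}{2} \approx -23247.0$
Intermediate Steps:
$Q{\left(U \right)} = - \frac{\sqrt{53}}{2} - \frac{U}{47}$ ($Q{\left(U \right)} = \frac{\sqrt{\left(-7\right)^{2} + \left(-2\right)^{2}}}{-2} + \frac{U}{-47} = \sqrt{49 + 4} \left(- \frac{1}{2}\right) + U \left(- \frac{1}{47}\right) = \sqrt{53} \left(- \frac{1}{2}\right) - \frac{U}{47} = - \frac{\sqrt{53}}{2} - \frac{U}{47}$)
$-23246 + Q{\left(-143 \right)} = -23246 - \left(- \frac{143}{47} + \frac{\sqrt{53}}{2}\right) = -23246 + \left(- \frac{\sqrt{53}}{2} + \frac{143}{47}\right) = -23246 + \left(\frac{143}{47} - \frac{\sqrt{53}}{2}\right) = - \frac{1092419}{47} - \frac{\sqrt{53}}{2}$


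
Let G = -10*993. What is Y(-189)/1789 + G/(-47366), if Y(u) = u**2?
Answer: 854862828/42368887 ≈ 20.177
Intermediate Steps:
G = -9930
Y(-189)/1789 + G/(-47366) = (-189)**2/1789 - 9930/(-47366) = 35721*(1/1789) - 9930*(-1/47366) = 35721/1789 + 4965/23683 = 854862828/42368887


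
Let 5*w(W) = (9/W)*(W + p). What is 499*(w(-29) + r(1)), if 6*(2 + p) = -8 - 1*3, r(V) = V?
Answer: 439619/290 ≈ 1515.9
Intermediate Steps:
p = -23/6 (p = -2 + (-8 - 1*3)/6 = -2 + (-8 - 3)/6 = -2 + (⅙)*(-11) = -2 - 11/6 = -23/6 ≈ -3.8333)
w(W) = 9*(-23/6 + W)/(5*W) (w(W) = ((9/W)*(W - 23/6))/5 = ((9/W)*(-23/6 + W))/5 = (9*(-23/6 + W)/W)/5 = 9*(-23/6 + W)/(5*W))
499*(w(-29) + r(1)) = 499*((3/10)*(-23 + 6*(-29))/(-29) + 1) = 499*((3/10)*(-1/29)*(-23 - 174) + 1) = 499*((3/10)*(-1/29)*(-197) + 1) = 499*(591/290 + 1) = 499*(881/290) = 439619/290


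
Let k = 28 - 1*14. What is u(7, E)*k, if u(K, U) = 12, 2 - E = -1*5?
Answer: 168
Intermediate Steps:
k = 14 (k = 28 - 14 = 14)
E = 7 (E = 2 - (-1)*5 = 2 - 1*(-5) = 2 + 5 = 7)
u(7, E)*k = 12*14 = 168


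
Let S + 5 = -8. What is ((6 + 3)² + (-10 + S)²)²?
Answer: 372100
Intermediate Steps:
S = -13 (S = -5 - 8 = -13)
((6 + 3)² + (-10 + S)²)² = ((6 + 3)² + (-10 - 13)²)² = (9² + (-23)²)² = (81 + 529)² = 610² = 372100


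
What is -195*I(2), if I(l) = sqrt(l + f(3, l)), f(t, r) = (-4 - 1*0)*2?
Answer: -195*I*sqrt(6) ≈ -477.65*I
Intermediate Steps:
f(t, r) = -8 (f(t, r) = (-4 + 0)*2 = -4*2 = -8)
I(l) = sqrt(-8 + l) (I(l) = sqrt(l - 8) = sqrt(-8 + l))
-195*I(2) = -195*sqrt(-8 + 2) = -195*I*sqrt(6)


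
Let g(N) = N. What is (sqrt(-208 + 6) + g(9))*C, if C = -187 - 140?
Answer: -2943 - 327*I*sqrt(202) ≈ -2943.0 - 4647.5*I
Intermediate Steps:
C = -327
(sqrt(-208 + 6) + g(9))*C = (sqrt(-208 + 6) + 9)*(-327) = (sqrt(-202) + 9)*(-327) = (I*sqrt(202) + 9)*(-327) = (9 + I*sqrt(202))*(-327) = -2943 - 327*I*sqrt(202)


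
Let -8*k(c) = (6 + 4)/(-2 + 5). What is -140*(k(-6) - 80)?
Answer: 33775/3 ≈ 11258.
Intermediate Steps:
k(c) = -5/12 (k(c) = -(6 + 4)/(8*(-2 + 5)) = -5/(4*3) = -⅛*10/3 = -5/12)
-140*(k(-6) - 80) = -140*(-5/12 - 80) = -140*(-965/12) = 33775/3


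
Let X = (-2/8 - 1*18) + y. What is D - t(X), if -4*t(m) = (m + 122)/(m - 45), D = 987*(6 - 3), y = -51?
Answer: 5412497/1828 ≈ 2960.9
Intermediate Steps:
X = -277/4 (X = (-2/8 - 1*18) - 51 = (-2*⅛ - 18) - 51 = (-¼ - 18) - 51 = -73/4 - 51 = -277/4 ≈ -69.250)
D = 2961 (D = 987*3 = 2961)
t(m) = -(122 + m)/(4*(-45 + m)) (t(m) = -(m + 122)/(4*(m - 45)) = -(122 + m)/(4*(-45 + m)))
D - t(X) = 2961 - (-122 - 1*(-277/4))/(4*(-45 - 277/4)) = 2961 - (-122 + 277/4)/(4*(-457/4)) = 2961 - (-4)*(-211)/(4*457*4) = 2961 - 1*211/1828 = 2961 - 211/1828 = 5412497/1828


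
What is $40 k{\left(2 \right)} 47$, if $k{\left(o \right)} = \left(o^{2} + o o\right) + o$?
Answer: $18800$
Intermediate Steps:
$k{\left(o \right)} = o + 2 o^{2}$ ($k{\left(o \right)} = \left(o^{2} + o^{2}\right) + o = 2 o^{2} + o = o + 2 o^{2}$)
$40 k{\left(2 \right)} 47 = 40 \cdot 2 \left(1 + 2 \cdot 2\right) 47 = 40 \cdot 2 \left(1 + 4\right) 47 = 40 \cdot 2 \cdot 5 \cdot 47 = 40 \cdot 10 \cdot 47 = 400 \cdot 47 = 18800$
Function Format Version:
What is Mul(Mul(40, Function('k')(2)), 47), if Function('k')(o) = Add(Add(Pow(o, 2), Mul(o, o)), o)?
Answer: 18800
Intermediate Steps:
Function('k')(o) = Add(o, Mul(2, Pow(o, 2))) (Function('k')(o) = Add(Add(Pow(o, 2), Pow(o, 2)), o) = Add(Mul(2, Pow(o, 2)), o) = Add(o, Mul(2, Pow(o, 2))))
Mul(Mul(40, Function('k')(2)), 47) = Mul(Mul(40, Mul(2, Add(1, Mul(2, 2)))), 47) = Mul(Mul(40, Mul(2, Add(1, 4))), 47) = Mul(Mul(40, Mul(2, 5)), 47) = Mul(Mul(40, 10), 47) = Mul(400, 47) = 18800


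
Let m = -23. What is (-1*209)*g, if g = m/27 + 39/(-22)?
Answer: 29621/54 ≈ 548.54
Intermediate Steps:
g = -1559/594 (g = -23/27 + 39/(-22) = -23*1/27 + 39*(-1/22) = -23/27 - 39/22 = -1559/594 ≈ -2.6246)
(-1*209)*g = -1*209*(-1559/594) = -209*(-1559/594) = 29621/54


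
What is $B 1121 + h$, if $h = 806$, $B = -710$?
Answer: $-795104$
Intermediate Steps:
$B 1121 + h = \left(-710\right) 1121 + 806 = -795910 + 806 = -795104$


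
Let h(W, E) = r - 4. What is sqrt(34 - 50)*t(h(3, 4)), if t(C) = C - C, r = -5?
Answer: 0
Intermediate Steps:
h(W, E) = -9 (h(W, E) = -5 - 4 = -9)
t(C) = 0
sqrt(34 - 50)*t(h(3, 4)) = sqrt(34 - 50)*0 = sqrt(-16)*0 = (4*I)*0 = 0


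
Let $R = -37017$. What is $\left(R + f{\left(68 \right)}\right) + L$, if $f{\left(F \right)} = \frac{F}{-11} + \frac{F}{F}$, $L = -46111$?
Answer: $- \frac{914465}{11} \approx -83133.0$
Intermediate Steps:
$f{\left(F \right)} = 1 - \frac{F}{11}$ ($f{\left(F \right)} = F \left(- \frac{1}{11}\right) + 1 = - \frac{F}{11} + 1 = 1 - \frac{F}{11}$)
$\left(R + f{\left(68 \right)}\right) + L = \left(-37017 + \left(1 - \frac{68}{11}\right)\right) - 46111 = \left(-37017 - \frac{57}{11}\right) - 46111 = - \frac{407244}{11} - 46111 = - \frac{914465}{11}$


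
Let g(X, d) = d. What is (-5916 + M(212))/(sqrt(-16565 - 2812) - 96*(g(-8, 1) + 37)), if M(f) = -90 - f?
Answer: 7561088/4442427 + 6218*I*sqrt(2153)/4442427 ≈ 1.702 + 0.064946*I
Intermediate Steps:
(-5916 + M(212))/(sqrt(-16565 - 2812) - 96*(g(-8, 1) + 37)) = (-5916 + (-90 - 1*212))/(sqrt(-16565 - 2812) - 96*(1 + 37)) = (-5916 + (-90 - 212))/(sqrt(-19377) - 96*38) = (-5916 - 302)/(3*I*sqrt(2153) - 3648) = -6218/(-3648 + 3*I*sqrt(2153))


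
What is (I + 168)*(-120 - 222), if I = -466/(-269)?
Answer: -15615036/269 ≈ -58048.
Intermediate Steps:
I = 466/269 (I = -466*(-1/269) = 466/269 ≈ 1.7323)
(I + 168)*(-120 - 222) = (466/269 + 168)*(-120 - 222) = (45658/269)*(-342) = -15615036/269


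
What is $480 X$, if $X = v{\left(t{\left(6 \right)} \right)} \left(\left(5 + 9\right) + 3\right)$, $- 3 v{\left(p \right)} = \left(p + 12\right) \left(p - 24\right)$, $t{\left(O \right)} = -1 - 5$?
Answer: $489600$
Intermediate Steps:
$t{\left(O \right)} = -6$ ($t{\left(O \right)} = -1 - 5 = -6$)
$v{\left(p \right)} = - \frac{\left(-24 + p\right) \left(12 + p\right)}{3}$ ($v{\left(p \right)} = - \frac{\left(p + 12\right) \left(p - 24\right)}{3} = - \frac{\left(12 + p\right) \left(-24 + p\right)}{3} = - \frac{\left(-24 + p\right) \left(12 + p\right)}{3}$)
$X = 1020$ ($X = \left(96 + 4 \left(-6\right) - \frac{\left(-6\right)^{2}}{3}\right) \left(\left(5 + 9\right) + 3\right) = \left(96 - 24 - 12\right) \left(14 + 3\right) = \left(96 - 24 - 12\right) 17 = 60 \cdot 17 = 1020$)
$480 X = 480 \cdot 1020 = 489600$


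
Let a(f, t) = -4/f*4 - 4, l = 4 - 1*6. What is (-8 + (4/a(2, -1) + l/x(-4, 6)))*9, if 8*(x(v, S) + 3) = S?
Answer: -67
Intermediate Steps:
x(v, S) = -3 + S/8
l = -2 (l = 4 - 6 = -2)
a(f, t) = -4 - 16/f (a(f, t) = -16/f - 4 = -4 - 16/f)
(-8 + (4/a(2, -1) + l/x(-4, 6)))*9 = (-8 + (4/(-4 - 16/2) - 2/(-3 + (⅛)*6)))*9 = (-8 + (4/(-4 - 16*½) - 2/(-3 + ¾)))*9 = (-8 + (4/(-4 - 8) - 2/(-9/4)))*9 = (-8 + (4/(-12) - 2*(-4/9)))*9 = (-8 + (4*(-1/12) + 8/9))*9 = (-8 + (-⅓ + 8/9))*9 = (-8 + 5/9)*9 = -67/9*9 = -67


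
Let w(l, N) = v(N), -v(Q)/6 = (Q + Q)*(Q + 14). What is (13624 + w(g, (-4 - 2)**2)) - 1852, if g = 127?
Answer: -9828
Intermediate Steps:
v(Q) = -12*Q*(14 + Q) (v(Q) = -6*(Q + Q)*(Q + 14) = -6*2*Q*(14 + Q) = -12*Q*(14 + Q))
w(l, N) = -12*N*(14 + N)
(13624 + w(g, (-4 - 2)**2)) - 1852 = (13624 - 12*(-4 - 2)**2*(14 + (-4 - 2)**2)) - 1852 = (13624 - 12*(-6)**2*(14 + (-6)**2)) - 1852 = (13624 - 12*36*(14 + 36)) - 1852 = (13624 - 12*36*50) - 1852 = (13624 - 21600) - 1852 = -7976 - 1852 = -9828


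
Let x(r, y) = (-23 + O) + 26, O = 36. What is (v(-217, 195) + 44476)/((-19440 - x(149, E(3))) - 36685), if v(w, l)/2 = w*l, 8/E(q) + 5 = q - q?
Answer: 20077/28082 ≈ 0.71494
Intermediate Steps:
E(q) = -8/5 (E(q) = 8/(-5 + (q - q)) = 8/(-5 + 0) = 8/(-5) = 8*(-⅕) = -8/5)
x(r, y) = 39 (x(r, y) = (-23 + 36) + 26 = 13 + 26 = 39)
v(w, l) = 2*l*w (v(w, l) = 2*(w*l) = 2*(l*w) = 2*l*w)
(v(-217, 195) + 44476)/((-19440 - x(149, E(3))) - 36685) = (2*195*(-217) + 44476)/((-19440 - 1*39) - 36685) = (-84630 + 44476)/((-19440 - 39) - 36685) = -40154/(-19479 - 36685) = -40154/(-56164) = -40154*(-1/56164) = 20077/28082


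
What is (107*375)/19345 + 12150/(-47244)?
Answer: 55354125/30464506 ≈ 1.8170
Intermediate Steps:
(107*375)/19345 + 12150/(-47244) = 40125*(1/19345) + 12150*(-1/47244) = 8025/3869 - 2025/7874 = 55354125/30464506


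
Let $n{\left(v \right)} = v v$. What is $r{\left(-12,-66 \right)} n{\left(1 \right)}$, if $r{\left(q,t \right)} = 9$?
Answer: $9$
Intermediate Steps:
$n{\left(v \right)} = v^{2}$
$r{\left(-12,-66 \right)} n{\left(1 \right)} = 9 \cdot 1^{2} = 9 \cdot 1 = 9$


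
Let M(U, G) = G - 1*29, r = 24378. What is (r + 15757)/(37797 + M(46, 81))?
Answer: 40135/37849 ≈ 1.0604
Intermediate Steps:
M(U, G) = -29 + G (M(U, G) = G - 29 = -29 + G)
(r + 15757)/(37797 + M(46, 81)) = (24378 + 15757)/(37797 + (-29 + 81)) = 40135/(37797 + 52) = 40135/37849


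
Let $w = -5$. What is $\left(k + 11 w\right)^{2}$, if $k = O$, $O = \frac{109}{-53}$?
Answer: $\frac{9144576}{2809} \approx 3255.5$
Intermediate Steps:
$O = - \frac{109}{53}$ ($O = 109 \left(- \frac{1}{53}\right) = - \frac{109}{53} \approx -2.0566$)
$k = - \frac{109}{53} \approx -2.0566$
$\left(k + 11 w\right)^{2} = \left(- \frac{109}{53} + 11 \left(-5\right)\right)^{2} = \left(- \frac{109}{53} - 55\right)^{2} = \left(- \frac{3024}{53}\right)^{2} = \frac{9144576}{2809}$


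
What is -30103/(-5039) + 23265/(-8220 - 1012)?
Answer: 160678561/46520048 ≈ 3.4540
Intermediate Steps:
-30103/(-5039) + 23265/(-8220 - 1012) = -30103*(-1/5039) + 23265/(-9232) = 30103/5039 + 23265*(-1/9232) = 30103/5039 - 23265/9232 = 160678561/46520048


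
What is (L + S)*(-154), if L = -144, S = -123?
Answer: 41118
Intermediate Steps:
(L + S)*(-154) = (-144 - 123)*(-154) = -267*(-154) = 41118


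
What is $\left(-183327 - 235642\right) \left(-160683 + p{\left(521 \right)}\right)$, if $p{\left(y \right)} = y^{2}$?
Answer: $-46404168502$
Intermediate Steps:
$\left(-183327 - 235642\right) \left(-160683 + p{\left(521 \right)}\right) = \left(-183327 - 235642\right) \left(-160683 + 521^{2}\right) = - 418969 \left(-160683 + 271441\right) = \left(-418969\right) 110758 = -46404168502$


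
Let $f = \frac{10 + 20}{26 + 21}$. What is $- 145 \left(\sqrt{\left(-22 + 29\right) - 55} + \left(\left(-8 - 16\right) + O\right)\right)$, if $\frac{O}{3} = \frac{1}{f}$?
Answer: $\frac{5597}{2} - 580 i \sqrt{3} \approx 2798.5 - 1004.6 i$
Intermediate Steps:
$f = \frac{30}{47} \approx 0.6383$
$O = \frac{47}{10}$ ($O = \frac{3}{\frac{30}{47}} = 3 \cdot \frac{47}{30} = \frac{47}{10} \approx 4.7$)
$- 145 \left(\sqrt{\left(-22 + 29\right) - 55} + \left(\left(-8 - 16\right) + O\right)\right) = - 145 \left(\sqrt{\left(-22 + 29\right) - 55} + \left(\left(-8 - 16\right) + \frac{47}{10}\right)\right) = - 145 \left(\sqrt{7 - 55} + \left(-24 + \frac{47}{10}\right)\right) = - 145 \left(\sqrt{-48} - \frac{193}{10}\right) = - 145 \left(4 i \sqrt{3} - \frac{193}{10}\right) = - 145 \left(- \frac{193}{10} + 4 i \sqrt{3}\right) = \frac{5597}{2} - 580 i \sqrt{3}$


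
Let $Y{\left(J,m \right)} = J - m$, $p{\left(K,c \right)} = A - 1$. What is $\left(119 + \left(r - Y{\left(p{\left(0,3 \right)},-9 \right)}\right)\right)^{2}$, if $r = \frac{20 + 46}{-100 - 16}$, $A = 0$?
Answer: $\frac{41024025}{3364} \approx 12195.0$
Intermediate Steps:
$p{\left(K,c \right)} = -1$ ($p{\left(K,c \right)} = 0 - 1 = -1$)
$r = - \frac{33}{58}$ ($r = \frac{66}{-116} = 66 \left(- \frac{1}{116}\right) = - \frac{33}{58} \approx -0.56897$)
$\left(119 + \left(r - Y{\left(p{\left(0,3 \right)},-9 \right)}\right)\right)^{2} = \left(119 - \left(- \frac{25}{58} + 9\right)\right)^{2} = \left(119 - \frac{497}{58}\right)^{2} = \left(\frac{6405}{58}\right)^{2} = \frac{41024025}{3364}$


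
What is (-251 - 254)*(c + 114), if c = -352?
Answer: 120190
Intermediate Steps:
(-251 - 254)*(c + 114) = (-251 - 254)*(-352 + 114) = -505*(-238) = 120190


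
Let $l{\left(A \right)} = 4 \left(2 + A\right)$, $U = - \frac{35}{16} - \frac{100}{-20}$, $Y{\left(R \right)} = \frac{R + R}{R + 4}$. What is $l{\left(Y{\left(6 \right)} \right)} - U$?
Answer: $\frac{799}{80} \approx 9.9875$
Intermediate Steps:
$Y{\left(R \right)} = \frac{2 R}{4 + R}$
$U = \frac{45}{16}$ ($U = \left(-35\right) \frac{1}{16} - -5 = - \frac{35}{16} + 5 = \frac{45}{16} \approx 2.8125$)
$l{\left(A \right)} = 8 + 4 A$
$l{\left(Y{\left(6 \right)} \right)} - U = \left(8 + 4 \cdot 2 \cdot 6 \frac{1}{4 + 6}\right) - \frac{45}{16} = \left(8 + 4 \cdot 2 \cdot 6 \cdot \frac{1}{10}\right) - \frac{45}{16} = \left(8 + 4 \cdot \frac{6}{5}\right) - \frac{45}{16} = \left(8 + \frac{24}{5}\right) - \frac{45}{16} = \frac{64}{5} - \frac{45}{16} = \frac{799}{80}$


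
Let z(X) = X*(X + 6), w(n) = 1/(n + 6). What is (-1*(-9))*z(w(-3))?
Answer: 19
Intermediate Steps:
w(n) = 1/(6 + n)
z(X) = X*(6 + X)
(-1*(-9))*z(w(-3)) = (-1*(-9))*((6 + 1/(6 - 3))/(6 - 3)) = 9*((6 + 1/3)/3) = 9*((6 + ⅓)/3) = 9*((⅓)*(19/3)) = 9*(19/9) = 19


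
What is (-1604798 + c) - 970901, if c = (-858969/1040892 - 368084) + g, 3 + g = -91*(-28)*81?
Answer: -949778845995/346964 ≈ -2.7374e+6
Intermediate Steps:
g = 206385 (g = -3 - 91*(-28)*81 = -3 + 2548*81 = -3 + 206388 = 206385)
c = -56104018159/346964 (c = (-858969/1040892 - 368084) + 206385 = (-858969*1/1040892 - 368084) + 206385 = (-286323/346964 - 368084) + 206385 = -127712183299/346964 + 206385 = -56104018159/346964 ≈ -1.6170e+5)
(-1604798 + c) - 970901 = (-1604798 - 56104018159/346964) - 970901 = -612911151431/346964 - 970901 = -949778845995/346964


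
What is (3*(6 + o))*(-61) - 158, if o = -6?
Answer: -158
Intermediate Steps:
(3*(6 + o))*(-61) - 158 = (3*(6 - 6))*(-61) - 158 = (3*0)*(-61) - 158 = 0*(-61) - 158 = 0 - 158 = -158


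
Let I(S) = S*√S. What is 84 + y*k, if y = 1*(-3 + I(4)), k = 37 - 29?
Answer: 124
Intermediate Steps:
I(S) = S^(3/2)
k = 8
y = 5 (y = 1*(-3 + 4^(3/2)) = 1*(-3 + 8) = 1*5 = 5)
84 + y*k = 84 + 5*8 = 84 + 40 = 124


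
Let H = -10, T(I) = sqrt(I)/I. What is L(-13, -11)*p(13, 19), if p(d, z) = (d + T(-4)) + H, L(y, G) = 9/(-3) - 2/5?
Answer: -51/5 + 17*I/10 ≈ -10.2 + 1.7*I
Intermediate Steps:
T(I) = 1/sqrt(I)
L(y, G) = -17/5 (L(y, G) = 9*(-1/3) - 2*1/5 = -3 - 2/5 = -17/5)
p(d, z) = -10 + d - I/2 (p(d, z) = (d + 1/sqrt(-4)) - 10 = (d - I/2) - 10 = -10 + d - I/2)
L(-13, -11)*p(13, 19) = -17*(-10 + 13 - I/2)/5 = -17*(3 - I/2)/5 = -51/5 + 17*I/10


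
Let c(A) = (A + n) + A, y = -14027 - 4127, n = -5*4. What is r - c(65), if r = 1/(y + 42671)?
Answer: -2696869/24517 ≈ -110.00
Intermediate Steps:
n = -20
y = -18154
r = 1/24517 (r = 1/(-18154 + 42671) = 1/24517 ≈ 4.0788e-5)
c(A) = -20 + 2*A (c(A) = (A - 20) + A = (-20 + A) + A = -20 + 2*A)
r - c(65) = 1/24517 - (-20 + 2*65) = 1/24517 - (-20 + 130) = 1/24517 - 1*110 = 1/24517 - 110 = -2696869/24517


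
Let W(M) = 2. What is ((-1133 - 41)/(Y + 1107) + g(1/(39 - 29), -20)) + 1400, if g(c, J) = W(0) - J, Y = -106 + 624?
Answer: 2309576/1625 ≈ 1421.3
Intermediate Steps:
Y = 518
g(c, J) = 2 - J
((-1133 - 41)/(Y + 1107) + g(1/(39 - 29), -20)) + 1400 = ((-1133 - 41)/(518 + 1107) + (2 - 1*(-20))) + 1400 = (-1174/1625 + (2 + 20)) + 1400 = (-1174*1/1625 + 22) + 1400 = (-1174/1625 + 22) + 1400 = 34576/1625 + 1400 = 2309576/1625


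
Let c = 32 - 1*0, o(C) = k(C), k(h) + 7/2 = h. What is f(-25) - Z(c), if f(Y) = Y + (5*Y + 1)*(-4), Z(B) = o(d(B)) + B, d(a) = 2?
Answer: 881/2 ≈ 440.50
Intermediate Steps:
k(h) = -7/2 + h
o(C) = -7/2 + C
c = 32 (c = 32 + 0 = 32)
Z(B) = -3/2 + B (Z(B) = (-7/2 + 2) + B = -3/2 + B)
f(Y) = -4 - 19*Y (f(Y) = Y + (1 + 5*Y)*(-4) = Y + (-4 - 20*Y) = -4 - 19*Y)
f(-25) - Z(c) = (-4 - 19*(-25)) - (-3/2 + 32) = (-4 + 475) - 1*61/2 = 471 - 61/2 = 881/2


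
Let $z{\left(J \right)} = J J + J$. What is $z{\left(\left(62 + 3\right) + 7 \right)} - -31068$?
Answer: $36324$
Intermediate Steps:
$z{\left(J \right)} = J + J^{2}$ ($z{\left(J \right)} = J^{2} + J = J + J^{2}$)
$z{\left(\left(62 + 3\right) + 7 \right)} - -31068 = \left(\left(62 + 3\right) + 7\right) \left(1 + \left(\left(62 + 3\right) + 7\right)\right) - -31068 = \left(65 + 7\right) \left(1 + \left(65 + 7\right)\right) + 31068 = 72 \left(1 + 72\right) + 31068 = 72 \cdot 73 + 31068 = 5256 + 31068 = 36324$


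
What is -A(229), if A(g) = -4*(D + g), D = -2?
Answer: 908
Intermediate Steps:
A(g) = 8 - 4*g (A(g) = -4*(-2 + g) = 8 - 4*g)
-A(229) = -(8 - 4*229) = -(8 - 916) = -1*(-908) = 908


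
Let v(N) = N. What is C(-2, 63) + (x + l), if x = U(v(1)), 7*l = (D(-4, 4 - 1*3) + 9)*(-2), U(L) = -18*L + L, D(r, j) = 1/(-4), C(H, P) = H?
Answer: -43/2 ≈ -21.500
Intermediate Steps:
D(r, j) = -¼ (D(r, j) = 1*(-¼) = -¼)
U(L) = -17*L
l = -5/2 (l = ((-¼ + 9)*(-2))/7 = ((35/4)*(-2))/7 = (⅐)*(-35/2) = -5/2 ≈ -2.5000)
x = -17 (x = -17*1 = -17)
C(-2, 63) + (x + l) = -2 + (-17 - 5/2) = -2 - 39/2 = -43/2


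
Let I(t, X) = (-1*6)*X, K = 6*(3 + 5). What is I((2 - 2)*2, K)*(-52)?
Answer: 14976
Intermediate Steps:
K = 48 (K = 6*8 = 48)
I(t, X) = -6*X
I((2 - 2)*2, K)*(-52) = -6*48*(-52) = -288*(-52) = 14976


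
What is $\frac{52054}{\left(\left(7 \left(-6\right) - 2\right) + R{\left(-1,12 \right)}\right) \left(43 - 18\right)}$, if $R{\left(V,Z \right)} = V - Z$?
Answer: $- \frac{52054}{1425} \approx -36.529$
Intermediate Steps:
$\frac{52054}{\left(\left(7 \left(-6\right) - 2\right) + R{\left(-1,12 \right)}\right) \left(43 - 18\right)} = \frac{52054}{\left(\left(7 \left(-6\right) - 2\right) - 13\right) \left(43 - 18\right)} = \frac{52054}{\left(\left(-42 - 2\right) - 13\right) \left(43 - 18\right)} = \frac{52054}{\left(-44 - 13\right) 25} = \frac{52054}{\left(-57\right) 25} = \frac{52054}{-1425} = 52054 \left(- \frac{1}{1425}\right) = - \frac{52054}{1425}$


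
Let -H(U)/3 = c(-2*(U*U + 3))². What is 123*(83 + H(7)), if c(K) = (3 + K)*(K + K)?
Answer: -162852997407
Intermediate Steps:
c(K) = 2*K*(3 + K) (c(K) = (3 + K)*(2*K) = 2*K*(3 + K))
H(U) = -12*(-6 - 2*U²)²*(-3 - 2*U²)² (H(U) = -3*16*(3 - 2*(U*U + 3))²*(U*U + 3)² = -3*16*(3 - 2*(U² + 3))²*(U² + 3)² = -3*16*(3 + U²)²*(3 - 2*(3 + U²))² = -3*4*(-6 - 2*U²)²*(3 + (-6 - 2*U²))² = -3*4*(-6 - 2*U²)²*(-3 - 2*U²)² = -12*(-6 - 2*U²)²*(-3 - 2*U²)²)
123*(83 + H(7)) = 123*(83 - 48*(3 + 7²)²*(3 + 2*7²)²) = 123*(83 - 48*(3 + 49)²*(3 + 2*49)²) = 123*(83 - 48*52²*(3 + 98)²) = 123*(83 - 48*2704*101²) = 123*(83 - 48*2704*10201) = 123*(83 - 1324008192) = 123*(-1324008109) = -162852997407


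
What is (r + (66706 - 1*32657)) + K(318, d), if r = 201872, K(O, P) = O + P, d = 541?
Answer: 236780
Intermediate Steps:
(r + (66706 - 1*32657)) + K(318, d) = (201872 + (66706 - 1*32657)) + (318 + 541) = (201872 + (66706 - 32657)) + 859 = (201872 + 34049) + 859 = 235921 + 859 = 236780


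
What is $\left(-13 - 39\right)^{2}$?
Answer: $2704$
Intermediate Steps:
$\left(-13 - 39\right)^{2} = \left(-52\right)^{2} = 2704$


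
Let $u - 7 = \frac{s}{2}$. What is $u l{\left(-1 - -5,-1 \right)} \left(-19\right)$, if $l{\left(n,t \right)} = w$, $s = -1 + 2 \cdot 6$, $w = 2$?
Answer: $-475$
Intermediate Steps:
$s = 11$ ($s = -1 + 12 = 11$)
$l{\left(n,t \right)} = 2$
$u = \frac{25}{2}$ ($u = 7 + \frac{11}{2} = \frac{25}{2} \approx 12.5$)
$u l{\left(-1 - -5,-1 \right)} \left(-19\right) = \frac{25}{2} \cdot 2 \left(-19\right) = 25 \left(-19\right) = -475$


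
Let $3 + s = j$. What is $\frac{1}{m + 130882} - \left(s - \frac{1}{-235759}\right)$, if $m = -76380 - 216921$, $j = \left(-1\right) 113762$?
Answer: $\frac{4356259916855887}{38291741021} \approx 1.1377 \cdot 10^{5}$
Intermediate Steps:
$j = -113762$
$m = -293301$ ($m = -76380 - 216921 = -293301$)
$s = -113765$ ($s = -3 - 113762 = -113765$)
$\frac{1}{m + 130882} - \left(s - \frac{1}{-235759}\right) = \frac{1}{-293301 + 130882} - \left(-113765 - \frac{1}{-235759}\right) = \frac{1}{-162419} - \left(-113765 - - \frac{1}{235759}\right) = - \frac{1}{162419} - \left(-113765 + \frac{1}{235759}\right) = - \frac{1}{162419} - - \frac{26821122634}{235759} = - \frac{1}{162419} + \frac{26821122634}{235759} = \frac{4356259916855887}{38291741021}$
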